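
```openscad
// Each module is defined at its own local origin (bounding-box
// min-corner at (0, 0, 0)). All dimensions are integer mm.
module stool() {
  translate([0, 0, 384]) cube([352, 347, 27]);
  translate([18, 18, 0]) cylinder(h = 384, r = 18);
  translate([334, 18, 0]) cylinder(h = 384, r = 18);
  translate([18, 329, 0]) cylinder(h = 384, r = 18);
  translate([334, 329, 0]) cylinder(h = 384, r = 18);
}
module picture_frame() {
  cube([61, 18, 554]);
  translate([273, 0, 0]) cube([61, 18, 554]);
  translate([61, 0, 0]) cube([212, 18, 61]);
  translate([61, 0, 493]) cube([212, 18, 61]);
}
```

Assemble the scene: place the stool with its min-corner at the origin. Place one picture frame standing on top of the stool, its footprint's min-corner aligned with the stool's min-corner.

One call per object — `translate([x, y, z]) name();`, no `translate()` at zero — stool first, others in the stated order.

stool();
translate([0, 0, 411]) picture_frame();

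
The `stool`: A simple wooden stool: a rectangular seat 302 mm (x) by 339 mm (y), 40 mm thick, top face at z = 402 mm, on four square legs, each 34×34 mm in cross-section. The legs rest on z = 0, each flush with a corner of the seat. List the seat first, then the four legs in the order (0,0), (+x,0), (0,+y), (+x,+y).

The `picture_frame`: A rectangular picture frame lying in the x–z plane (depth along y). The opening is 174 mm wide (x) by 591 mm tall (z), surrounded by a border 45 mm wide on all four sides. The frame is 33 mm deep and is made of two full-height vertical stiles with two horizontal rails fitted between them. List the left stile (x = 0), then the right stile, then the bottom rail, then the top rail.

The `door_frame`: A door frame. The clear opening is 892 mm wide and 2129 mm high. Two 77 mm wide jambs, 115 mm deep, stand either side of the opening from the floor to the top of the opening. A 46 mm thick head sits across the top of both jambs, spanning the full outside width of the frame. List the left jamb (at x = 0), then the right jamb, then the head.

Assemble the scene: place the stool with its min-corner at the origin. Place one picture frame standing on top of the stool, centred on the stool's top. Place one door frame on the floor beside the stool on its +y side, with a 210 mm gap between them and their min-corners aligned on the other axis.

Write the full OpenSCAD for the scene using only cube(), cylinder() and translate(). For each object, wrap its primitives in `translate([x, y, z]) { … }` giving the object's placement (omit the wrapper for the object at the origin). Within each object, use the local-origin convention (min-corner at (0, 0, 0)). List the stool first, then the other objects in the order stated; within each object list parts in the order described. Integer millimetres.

translate([0, 0, 362]) cube([302, 339, 40]);
cube([34, 34, 362]);
translate([268, 0, 0]) cube([34, 34, 362]);
translate([0, 305, 0]) cube([34, 34, 362]);
translate([268, 305, 0]) cube([34, 34, 362]);
translate([19, 153, 402]) {
  cube([45, 33, 681]);
  translate([219, 0, 0]) cube([45, 33, 681]);
  translate([45, 0, 0]) cube([174, 33, 45]);
  translate([45, 0, 636]) cube([174, 33, 45]);
}
translate([0, 549, 0]) {
  cube([77, 115, 2129]);
  translate([969, 0, 0]) cube([77, 115, 2129]);
  translate([0, 0, 2129]) cube([1046, 115, 46]);
}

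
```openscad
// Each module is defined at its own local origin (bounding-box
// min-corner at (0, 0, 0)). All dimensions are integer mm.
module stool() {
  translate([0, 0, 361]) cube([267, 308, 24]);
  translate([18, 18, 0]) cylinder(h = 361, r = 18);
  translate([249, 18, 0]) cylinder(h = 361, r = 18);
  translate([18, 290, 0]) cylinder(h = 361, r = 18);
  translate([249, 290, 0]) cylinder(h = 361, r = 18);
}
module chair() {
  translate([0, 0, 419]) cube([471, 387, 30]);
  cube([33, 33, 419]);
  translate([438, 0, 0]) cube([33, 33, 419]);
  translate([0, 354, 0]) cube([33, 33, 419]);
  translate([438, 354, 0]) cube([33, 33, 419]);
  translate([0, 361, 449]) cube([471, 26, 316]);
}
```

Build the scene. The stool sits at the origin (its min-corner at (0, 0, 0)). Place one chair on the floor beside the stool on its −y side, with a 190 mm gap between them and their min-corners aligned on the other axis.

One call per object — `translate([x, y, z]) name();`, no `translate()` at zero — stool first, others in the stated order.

stool();
translate([0, -577, 0]) chair();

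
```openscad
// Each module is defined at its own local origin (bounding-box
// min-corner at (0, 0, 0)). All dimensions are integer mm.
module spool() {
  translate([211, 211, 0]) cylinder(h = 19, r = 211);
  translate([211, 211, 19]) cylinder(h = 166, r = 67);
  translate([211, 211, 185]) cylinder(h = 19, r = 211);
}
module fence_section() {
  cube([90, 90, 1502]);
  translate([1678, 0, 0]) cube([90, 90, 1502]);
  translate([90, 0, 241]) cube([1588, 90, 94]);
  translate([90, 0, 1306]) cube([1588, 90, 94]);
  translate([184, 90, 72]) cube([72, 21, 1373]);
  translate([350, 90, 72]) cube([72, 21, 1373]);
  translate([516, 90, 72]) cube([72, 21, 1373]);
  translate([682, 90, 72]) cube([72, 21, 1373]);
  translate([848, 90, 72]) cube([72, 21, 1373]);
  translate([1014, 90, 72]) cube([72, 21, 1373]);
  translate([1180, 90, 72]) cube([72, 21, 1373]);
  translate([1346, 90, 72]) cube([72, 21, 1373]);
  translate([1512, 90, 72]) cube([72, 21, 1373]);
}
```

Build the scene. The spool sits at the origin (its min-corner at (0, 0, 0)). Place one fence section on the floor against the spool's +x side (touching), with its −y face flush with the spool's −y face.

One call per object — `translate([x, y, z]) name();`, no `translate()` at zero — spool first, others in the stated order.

spool();
translate([422, 0, 0]) fence_section();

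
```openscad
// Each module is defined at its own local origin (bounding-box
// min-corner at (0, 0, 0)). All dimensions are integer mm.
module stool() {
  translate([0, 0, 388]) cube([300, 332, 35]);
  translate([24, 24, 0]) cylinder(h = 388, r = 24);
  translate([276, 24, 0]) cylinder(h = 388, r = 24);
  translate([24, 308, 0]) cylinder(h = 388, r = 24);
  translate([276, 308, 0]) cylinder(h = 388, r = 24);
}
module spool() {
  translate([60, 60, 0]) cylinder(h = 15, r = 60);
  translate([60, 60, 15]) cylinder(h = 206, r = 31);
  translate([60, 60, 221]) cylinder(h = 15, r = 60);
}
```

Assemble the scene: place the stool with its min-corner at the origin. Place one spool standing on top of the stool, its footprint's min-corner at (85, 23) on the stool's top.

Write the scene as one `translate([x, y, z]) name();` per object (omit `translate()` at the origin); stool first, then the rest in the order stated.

stool();
translate([85, 23, 423]) spool();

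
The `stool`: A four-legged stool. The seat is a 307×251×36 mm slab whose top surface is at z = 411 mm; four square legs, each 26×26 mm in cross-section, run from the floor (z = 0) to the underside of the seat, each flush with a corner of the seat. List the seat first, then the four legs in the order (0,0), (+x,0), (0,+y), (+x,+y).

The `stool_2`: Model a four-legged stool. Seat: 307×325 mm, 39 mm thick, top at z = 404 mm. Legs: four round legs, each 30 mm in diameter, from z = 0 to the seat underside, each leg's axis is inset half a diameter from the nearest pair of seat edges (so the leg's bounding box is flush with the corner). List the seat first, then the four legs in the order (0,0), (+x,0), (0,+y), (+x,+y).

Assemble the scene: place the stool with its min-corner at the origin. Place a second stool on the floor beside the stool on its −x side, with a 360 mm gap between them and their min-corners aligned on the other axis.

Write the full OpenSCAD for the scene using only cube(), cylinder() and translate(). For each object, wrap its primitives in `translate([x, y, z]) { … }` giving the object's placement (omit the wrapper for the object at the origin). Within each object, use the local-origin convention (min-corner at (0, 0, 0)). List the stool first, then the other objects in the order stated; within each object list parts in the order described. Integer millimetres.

translate([0, 0, 375]) cube([307, 251, 36]);
cube([26, 26, 375]);
translate([281, 0, 0]) cube([26, 26, 375]);
translate([0, 225, 0]) cube([26, 26, 375]);
translate([281, 225, 0]) cube([26, 26, 375]);
translate([-667, 0, 0]) {
  translate([0, 0, 365]) cube([307, 325, 39]);
  translate([15, 15, 0]) cylinder(h = 365, r = 15);
  translate([292, 15, 0]) cylinder(h = 365, r = 15);
  translate([15, 310, 0]) cylinder(h = 365, r = 15);
  translate([292, 310, 0]) cylinder(h = 365, r = 15);
}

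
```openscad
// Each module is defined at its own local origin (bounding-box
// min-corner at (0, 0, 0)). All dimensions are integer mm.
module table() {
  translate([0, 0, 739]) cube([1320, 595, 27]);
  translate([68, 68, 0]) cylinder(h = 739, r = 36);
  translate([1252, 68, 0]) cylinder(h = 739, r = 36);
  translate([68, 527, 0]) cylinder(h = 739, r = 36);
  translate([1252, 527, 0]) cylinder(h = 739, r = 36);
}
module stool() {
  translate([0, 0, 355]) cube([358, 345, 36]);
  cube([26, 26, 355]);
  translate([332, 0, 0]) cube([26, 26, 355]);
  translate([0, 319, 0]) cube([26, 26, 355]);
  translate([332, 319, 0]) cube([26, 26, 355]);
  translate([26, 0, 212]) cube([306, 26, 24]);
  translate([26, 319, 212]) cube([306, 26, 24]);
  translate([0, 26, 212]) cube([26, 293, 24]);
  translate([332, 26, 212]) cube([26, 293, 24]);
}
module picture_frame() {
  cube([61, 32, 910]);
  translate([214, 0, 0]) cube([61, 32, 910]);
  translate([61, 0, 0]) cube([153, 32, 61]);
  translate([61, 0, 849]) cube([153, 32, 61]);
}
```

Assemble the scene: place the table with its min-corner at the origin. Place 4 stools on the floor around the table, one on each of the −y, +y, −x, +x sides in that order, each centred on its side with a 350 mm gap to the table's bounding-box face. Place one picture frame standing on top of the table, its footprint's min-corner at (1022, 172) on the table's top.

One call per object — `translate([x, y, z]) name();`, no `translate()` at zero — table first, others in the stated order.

table();
translate([481, -695, 0]) stool();
translate([481, 945, 0]) stool();
translate([-708, 125, 0]) stool();
translate([1670, 125, 0]) stool();
translate([1022, 172, 766]) picture_frame();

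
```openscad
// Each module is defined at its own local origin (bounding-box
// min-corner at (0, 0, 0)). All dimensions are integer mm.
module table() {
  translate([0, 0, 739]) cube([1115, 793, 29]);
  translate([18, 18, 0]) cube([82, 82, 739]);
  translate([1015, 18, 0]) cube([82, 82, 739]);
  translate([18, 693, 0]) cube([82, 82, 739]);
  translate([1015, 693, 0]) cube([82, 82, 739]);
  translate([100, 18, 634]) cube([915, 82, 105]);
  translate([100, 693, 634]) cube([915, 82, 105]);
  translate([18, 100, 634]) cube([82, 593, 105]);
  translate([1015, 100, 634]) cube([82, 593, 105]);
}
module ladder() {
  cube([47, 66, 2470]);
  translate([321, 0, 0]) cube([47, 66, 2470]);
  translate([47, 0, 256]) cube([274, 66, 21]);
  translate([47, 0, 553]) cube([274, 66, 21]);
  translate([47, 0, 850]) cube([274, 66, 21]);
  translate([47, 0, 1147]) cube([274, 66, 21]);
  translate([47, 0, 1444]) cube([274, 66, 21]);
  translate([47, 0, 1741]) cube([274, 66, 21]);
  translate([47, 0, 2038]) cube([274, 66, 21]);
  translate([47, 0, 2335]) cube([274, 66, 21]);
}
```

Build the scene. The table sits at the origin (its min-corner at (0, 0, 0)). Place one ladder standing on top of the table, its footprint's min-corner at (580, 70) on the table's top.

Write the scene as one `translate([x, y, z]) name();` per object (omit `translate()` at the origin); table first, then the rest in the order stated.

table();
translate([580, 70, 768]) ladder();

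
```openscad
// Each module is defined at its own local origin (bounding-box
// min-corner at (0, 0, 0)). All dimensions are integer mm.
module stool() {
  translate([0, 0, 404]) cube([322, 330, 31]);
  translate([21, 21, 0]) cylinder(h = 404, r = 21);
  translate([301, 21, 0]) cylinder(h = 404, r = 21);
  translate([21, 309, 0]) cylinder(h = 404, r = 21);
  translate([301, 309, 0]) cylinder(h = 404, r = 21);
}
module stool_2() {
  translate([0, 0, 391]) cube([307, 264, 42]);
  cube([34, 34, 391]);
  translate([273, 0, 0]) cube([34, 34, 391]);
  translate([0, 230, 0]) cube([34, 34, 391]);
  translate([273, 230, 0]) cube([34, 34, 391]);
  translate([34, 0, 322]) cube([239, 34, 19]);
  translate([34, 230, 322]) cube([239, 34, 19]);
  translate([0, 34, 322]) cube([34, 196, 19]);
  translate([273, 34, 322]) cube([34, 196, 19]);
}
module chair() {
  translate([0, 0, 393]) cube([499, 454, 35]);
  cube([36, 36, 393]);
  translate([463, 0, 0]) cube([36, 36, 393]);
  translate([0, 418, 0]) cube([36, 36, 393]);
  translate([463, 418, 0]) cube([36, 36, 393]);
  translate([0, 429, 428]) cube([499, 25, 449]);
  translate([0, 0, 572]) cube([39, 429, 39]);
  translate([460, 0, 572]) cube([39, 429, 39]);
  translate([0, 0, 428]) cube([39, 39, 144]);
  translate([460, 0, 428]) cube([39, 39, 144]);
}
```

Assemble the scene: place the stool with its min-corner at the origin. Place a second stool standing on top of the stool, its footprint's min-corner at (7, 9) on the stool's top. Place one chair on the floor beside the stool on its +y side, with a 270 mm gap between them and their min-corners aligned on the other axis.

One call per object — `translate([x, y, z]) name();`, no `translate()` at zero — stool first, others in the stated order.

stool();
translate([7, 9, 435]) stool_2();
translate([0, 600, 0]) chair();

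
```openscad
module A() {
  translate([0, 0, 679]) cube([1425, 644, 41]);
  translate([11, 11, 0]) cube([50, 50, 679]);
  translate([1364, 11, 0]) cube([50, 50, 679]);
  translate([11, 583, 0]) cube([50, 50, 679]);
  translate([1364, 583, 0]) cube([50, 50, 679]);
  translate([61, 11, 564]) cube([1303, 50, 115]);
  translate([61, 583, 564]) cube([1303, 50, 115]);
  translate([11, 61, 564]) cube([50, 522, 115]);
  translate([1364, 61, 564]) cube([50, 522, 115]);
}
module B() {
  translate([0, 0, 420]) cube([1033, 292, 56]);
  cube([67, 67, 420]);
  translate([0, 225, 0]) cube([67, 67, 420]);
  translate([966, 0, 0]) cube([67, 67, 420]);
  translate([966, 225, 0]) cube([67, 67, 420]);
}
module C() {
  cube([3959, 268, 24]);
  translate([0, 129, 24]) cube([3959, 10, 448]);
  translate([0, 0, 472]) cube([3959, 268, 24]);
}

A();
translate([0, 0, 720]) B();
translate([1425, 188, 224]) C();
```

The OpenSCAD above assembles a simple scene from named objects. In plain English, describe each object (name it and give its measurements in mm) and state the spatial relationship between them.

A is a rectangular dining table. The top is 1425×644×41 mm with its upper surface at z = 720 mm. It stands on four 50×50 mm square legs, each inset 11 mm from the nearest pair of top edges, running from the floor to the underside of the top. Four apron rails, 50 mm thick and 115 mm tall, run between adjacent legs with their top edges flush with the underside of the top and their outer faces flush with the legs' outer faces.

B is a long wooden bench with a 1033 mm (x) × 292 mm (y) seat, 56 mm thick, its top surface 476 mm above the floor. Four 67 mm square legs at the seat corners, flush with the edges, run from z = 0 to the seat underside.

C is an I-beam lying along x, 3959 mm long. Overall section height 496 mm. Two flanges 268 mm wide (y) and 24 mm thick, one on the floor and one at the top; a web 10 mm thick runs between them, centred on the flange width.

The bench is on top of the table. The I-beam is beside the table with their tops flush at z = 720.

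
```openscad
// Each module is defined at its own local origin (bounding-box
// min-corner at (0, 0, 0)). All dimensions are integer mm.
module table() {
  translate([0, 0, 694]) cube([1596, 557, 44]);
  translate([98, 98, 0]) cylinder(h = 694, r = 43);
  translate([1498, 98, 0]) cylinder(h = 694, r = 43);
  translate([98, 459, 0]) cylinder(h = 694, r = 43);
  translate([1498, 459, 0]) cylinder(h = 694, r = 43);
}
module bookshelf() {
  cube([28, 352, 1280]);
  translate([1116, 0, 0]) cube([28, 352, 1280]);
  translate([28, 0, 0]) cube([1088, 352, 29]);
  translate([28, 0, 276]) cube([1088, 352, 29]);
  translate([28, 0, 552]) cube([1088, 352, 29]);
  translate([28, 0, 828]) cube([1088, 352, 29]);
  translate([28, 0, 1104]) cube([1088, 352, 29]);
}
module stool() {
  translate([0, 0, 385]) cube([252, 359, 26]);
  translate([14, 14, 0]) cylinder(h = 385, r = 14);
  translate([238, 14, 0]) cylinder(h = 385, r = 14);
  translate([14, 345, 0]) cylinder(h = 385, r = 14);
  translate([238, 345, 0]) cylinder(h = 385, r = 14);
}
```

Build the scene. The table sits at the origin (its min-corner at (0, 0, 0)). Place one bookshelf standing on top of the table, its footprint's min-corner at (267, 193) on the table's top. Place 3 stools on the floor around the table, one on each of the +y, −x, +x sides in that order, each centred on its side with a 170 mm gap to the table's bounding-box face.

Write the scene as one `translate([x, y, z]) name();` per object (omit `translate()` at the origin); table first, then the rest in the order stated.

table();
translate([267, 193, 738]) bookshelf();
translate([672, 727, 0]) stool();
translate([-422, 99, 0]) stool();
translate([1766, 99, 0]) stool();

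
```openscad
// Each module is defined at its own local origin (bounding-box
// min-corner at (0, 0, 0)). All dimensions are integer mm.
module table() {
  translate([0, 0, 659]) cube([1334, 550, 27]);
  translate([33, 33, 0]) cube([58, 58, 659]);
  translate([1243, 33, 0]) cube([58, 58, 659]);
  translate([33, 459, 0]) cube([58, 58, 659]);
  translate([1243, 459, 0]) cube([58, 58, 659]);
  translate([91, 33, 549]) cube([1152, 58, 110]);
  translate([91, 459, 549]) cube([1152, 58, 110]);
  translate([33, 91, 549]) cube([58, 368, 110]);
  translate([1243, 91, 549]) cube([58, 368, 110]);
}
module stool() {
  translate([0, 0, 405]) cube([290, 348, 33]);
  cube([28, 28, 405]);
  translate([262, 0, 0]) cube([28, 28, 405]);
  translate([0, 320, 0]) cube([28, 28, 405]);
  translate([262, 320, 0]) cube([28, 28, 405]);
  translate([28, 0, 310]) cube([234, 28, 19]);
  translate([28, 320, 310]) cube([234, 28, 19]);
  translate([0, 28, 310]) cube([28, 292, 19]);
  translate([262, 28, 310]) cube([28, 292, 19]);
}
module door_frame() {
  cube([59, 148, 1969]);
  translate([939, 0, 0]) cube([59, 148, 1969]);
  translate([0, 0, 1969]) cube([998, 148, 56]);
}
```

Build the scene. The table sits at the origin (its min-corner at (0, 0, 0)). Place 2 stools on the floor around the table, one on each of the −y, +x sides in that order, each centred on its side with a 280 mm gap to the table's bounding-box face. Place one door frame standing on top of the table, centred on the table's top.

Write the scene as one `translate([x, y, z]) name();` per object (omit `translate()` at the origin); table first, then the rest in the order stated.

table();
translate([522, -628, 0]) stool();
translate([1614, 101, 0]) stool();
translate([168, 201, 686]) door_frame();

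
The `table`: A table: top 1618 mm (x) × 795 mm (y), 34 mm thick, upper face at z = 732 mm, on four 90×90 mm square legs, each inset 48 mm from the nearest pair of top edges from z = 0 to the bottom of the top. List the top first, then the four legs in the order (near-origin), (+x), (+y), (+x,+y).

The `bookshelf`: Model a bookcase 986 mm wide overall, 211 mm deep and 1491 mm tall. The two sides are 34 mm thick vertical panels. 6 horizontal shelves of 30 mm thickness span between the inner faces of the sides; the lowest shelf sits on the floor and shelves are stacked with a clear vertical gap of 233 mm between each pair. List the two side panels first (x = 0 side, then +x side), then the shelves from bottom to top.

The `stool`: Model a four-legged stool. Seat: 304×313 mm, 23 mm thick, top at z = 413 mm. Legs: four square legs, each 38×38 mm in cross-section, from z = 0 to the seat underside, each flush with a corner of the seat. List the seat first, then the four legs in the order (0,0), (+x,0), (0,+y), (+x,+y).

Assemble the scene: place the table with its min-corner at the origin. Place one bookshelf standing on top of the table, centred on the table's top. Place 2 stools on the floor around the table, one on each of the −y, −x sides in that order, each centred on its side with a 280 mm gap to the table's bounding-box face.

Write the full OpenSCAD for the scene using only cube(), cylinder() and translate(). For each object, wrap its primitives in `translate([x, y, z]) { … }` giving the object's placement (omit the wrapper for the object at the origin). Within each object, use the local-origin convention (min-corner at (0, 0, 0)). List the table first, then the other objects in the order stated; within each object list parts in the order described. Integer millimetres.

translate([0, 0, 698]) cube([1618, 795, 34]);
translate([48, 48, 0]) cube([90, 90, 698]);
translate([1480, 48, 0]) cube([90, 90, 698]);
translate([48, 657, 0]) cube([90, 90, 698]);
translate([1480, 657, 0]) cube([90, 90, 698]);
translate([316, 292, 732]) {
  cube([34, 211, 1491]);
  translate([952, 0, 0]) cube([34, 211, 1491]);
  translate([34, 0, 0]) cube([918, 211, 30]);
  translate([34, 0, 263]) cube([918, 211, 30]);
  translate([34, 0, 526]) cube([918, 211, 30]);
  translate([34, 0, 789]) cube([918, 211, 30]);
  translate([34, 0, 1052]) cube([918, 211, 30]);
  translate([34, 0, 1315]) cube([918, 211, 30]);
}
translate([657, -593, 0]) {
  translate([0, 0, 390]) cube([304, 313, 23]);
  cube([38, 38, 390]);
  translate([266, 0, 0]) cube([38, 38, 390]);
  translate([0, 275, 0]) cube([38, 38, 390]);
  translate([266, 275, 0]) cube([38, 38, 390]);
}
translate([-584, 241, 0]) {
  translate([0, 0, 390]) cube([304, 313, 23]);
  cube([38, 38, 390]);
  translate([266, 0, 0]) cube([38, 38, 390]);
  translate([0, 275, 0]) cube([38, 38, 390]);
  translate([266, 275, 0]) cube([38, 38, 390]);
}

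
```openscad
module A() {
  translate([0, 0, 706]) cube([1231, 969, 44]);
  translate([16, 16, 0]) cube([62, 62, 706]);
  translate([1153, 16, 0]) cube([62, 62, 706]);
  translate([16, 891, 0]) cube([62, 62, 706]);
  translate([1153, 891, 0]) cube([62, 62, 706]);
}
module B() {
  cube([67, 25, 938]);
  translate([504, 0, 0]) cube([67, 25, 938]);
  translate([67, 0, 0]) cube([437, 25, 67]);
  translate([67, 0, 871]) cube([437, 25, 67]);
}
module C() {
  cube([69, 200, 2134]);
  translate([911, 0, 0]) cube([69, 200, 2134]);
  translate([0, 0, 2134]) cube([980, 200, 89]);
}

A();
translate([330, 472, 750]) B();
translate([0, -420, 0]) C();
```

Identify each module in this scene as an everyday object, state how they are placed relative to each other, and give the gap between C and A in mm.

A is a table. B is a picture frame. C is a door frame. The picture frame is on top of the table, centred. The door frame is on the floor beside the table on its −y side. The gap between the door frame and the table is 220 mm.

The door frame's nearest face is 220 mm from the table's −y face.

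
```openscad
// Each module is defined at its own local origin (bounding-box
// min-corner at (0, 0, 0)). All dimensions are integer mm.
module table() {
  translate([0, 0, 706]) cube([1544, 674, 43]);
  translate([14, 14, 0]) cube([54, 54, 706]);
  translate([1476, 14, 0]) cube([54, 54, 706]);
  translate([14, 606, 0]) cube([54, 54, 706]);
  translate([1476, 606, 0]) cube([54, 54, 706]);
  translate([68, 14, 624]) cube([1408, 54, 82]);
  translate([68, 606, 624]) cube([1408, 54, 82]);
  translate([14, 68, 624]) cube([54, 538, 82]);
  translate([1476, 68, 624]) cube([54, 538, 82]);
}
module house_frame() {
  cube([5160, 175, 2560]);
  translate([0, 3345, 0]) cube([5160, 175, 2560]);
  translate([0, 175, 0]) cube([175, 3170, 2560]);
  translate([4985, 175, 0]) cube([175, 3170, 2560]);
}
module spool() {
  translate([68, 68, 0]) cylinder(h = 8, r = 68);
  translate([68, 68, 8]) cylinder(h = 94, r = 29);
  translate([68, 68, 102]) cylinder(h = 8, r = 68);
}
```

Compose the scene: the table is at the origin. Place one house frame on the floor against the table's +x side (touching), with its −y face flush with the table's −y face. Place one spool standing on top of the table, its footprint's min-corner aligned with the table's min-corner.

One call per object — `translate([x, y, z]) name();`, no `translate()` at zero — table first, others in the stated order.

table();
translate([1544, 0, 0]) house_frame();
translate([0, 0, 749]) spool();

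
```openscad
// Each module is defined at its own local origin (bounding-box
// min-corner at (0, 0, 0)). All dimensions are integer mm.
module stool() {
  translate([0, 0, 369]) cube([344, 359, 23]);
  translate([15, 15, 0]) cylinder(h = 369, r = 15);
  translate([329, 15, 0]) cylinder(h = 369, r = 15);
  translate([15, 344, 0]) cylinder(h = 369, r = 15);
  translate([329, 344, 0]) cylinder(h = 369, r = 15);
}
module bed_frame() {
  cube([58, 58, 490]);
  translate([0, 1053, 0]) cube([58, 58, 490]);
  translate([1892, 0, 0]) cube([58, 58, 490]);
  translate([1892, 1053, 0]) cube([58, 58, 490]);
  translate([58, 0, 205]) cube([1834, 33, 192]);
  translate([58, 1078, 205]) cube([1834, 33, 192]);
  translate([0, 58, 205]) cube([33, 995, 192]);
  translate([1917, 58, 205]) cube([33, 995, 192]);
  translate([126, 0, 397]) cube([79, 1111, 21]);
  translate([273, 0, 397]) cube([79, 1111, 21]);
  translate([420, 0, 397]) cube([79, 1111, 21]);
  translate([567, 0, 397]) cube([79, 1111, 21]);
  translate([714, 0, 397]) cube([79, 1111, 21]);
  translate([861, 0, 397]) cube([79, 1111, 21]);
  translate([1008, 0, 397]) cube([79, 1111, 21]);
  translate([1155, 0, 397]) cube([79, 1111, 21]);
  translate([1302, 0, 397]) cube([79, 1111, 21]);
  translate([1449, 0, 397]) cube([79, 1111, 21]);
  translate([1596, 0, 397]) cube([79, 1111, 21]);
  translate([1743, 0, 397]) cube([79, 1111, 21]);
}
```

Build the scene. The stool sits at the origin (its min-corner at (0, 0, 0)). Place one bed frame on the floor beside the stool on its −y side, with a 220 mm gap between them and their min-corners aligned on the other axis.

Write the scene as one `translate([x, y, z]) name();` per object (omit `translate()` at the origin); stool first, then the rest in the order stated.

stool();
translate([0, -1331, 0]) bed_frame();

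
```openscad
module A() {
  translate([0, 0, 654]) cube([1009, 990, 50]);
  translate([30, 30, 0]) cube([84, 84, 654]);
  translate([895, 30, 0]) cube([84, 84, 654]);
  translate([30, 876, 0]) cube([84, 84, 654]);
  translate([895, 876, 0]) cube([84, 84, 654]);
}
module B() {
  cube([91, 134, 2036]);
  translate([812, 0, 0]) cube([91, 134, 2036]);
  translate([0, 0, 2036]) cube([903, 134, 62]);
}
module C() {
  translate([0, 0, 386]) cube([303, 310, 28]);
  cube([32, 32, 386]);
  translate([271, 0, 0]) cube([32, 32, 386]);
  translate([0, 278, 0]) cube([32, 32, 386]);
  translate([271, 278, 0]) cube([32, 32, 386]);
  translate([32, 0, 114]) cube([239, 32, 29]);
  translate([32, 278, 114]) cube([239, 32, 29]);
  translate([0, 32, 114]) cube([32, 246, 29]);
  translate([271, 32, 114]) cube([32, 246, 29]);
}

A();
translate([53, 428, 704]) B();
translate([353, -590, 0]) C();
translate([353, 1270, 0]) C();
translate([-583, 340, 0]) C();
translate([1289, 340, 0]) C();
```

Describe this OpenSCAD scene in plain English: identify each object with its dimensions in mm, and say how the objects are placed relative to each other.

A is a rectangular dining table. The top is 1009×990×50 mm with its upper surface at z = 704 mm. It stands on four 84×84 mm square legs, each inset 30 mm from the nearest pair of top edges, running from the floor to the underside of the top.

B is a door frame. The clear opening is 721 mm wide and 2036 mm high. Two 91 mm wide jambs, 134 mm deep, stand either side of the opening from the floor to the top of the opening. A 62 mm thick head sits across the top of both jambs, spanning the full outside width of the frame.

C is a four-legged stool. The seat is 303×310 mm, 28 mm thick, top at z = 414 mm. It stands on four square legs, each 32×32 mm in cross-section, from z = 0 to the seat underside, each flush with a corner of the seat. Four stretchers, 32 mm wide and 29 mm tall, connect adjacent legs with their undersides at z = 114 mm, each running between the inner faces of the legs it joins and aligned with the legs' outer faces on the other axis.

The door frame is on top of the table, centred. Four stools sit around the table at the −y, +y, −x, +x sides.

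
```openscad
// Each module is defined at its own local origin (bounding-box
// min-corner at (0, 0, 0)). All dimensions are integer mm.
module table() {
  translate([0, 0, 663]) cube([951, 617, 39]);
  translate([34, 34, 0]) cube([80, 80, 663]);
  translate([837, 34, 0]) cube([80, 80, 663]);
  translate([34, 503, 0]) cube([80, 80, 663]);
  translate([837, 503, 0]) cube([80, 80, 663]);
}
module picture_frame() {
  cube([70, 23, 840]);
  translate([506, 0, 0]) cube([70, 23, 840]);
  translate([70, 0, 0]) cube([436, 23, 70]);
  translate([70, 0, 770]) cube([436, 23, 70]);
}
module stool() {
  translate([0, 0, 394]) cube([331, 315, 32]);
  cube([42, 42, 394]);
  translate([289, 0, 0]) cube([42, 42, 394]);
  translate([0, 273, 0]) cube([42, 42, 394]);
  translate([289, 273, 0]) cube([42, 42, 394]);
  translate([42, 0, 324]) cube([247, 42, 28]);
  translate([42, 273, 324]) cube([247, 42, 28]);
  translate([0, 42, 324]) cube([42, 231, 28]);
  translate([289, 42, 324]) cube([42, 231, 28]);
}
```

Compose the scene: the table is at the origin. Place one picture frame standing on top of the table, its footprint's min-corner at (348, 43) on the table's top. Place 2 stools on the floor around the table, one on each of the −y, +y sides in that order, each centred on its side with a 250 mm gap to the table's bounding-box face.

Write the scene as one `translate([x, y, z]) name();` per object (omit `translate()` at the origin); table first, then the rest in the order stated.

table();
translate([348, 43, 702]) picture_frame();
translate([310, -565, 0]) stool();
translate([310, 867, 0]) stool();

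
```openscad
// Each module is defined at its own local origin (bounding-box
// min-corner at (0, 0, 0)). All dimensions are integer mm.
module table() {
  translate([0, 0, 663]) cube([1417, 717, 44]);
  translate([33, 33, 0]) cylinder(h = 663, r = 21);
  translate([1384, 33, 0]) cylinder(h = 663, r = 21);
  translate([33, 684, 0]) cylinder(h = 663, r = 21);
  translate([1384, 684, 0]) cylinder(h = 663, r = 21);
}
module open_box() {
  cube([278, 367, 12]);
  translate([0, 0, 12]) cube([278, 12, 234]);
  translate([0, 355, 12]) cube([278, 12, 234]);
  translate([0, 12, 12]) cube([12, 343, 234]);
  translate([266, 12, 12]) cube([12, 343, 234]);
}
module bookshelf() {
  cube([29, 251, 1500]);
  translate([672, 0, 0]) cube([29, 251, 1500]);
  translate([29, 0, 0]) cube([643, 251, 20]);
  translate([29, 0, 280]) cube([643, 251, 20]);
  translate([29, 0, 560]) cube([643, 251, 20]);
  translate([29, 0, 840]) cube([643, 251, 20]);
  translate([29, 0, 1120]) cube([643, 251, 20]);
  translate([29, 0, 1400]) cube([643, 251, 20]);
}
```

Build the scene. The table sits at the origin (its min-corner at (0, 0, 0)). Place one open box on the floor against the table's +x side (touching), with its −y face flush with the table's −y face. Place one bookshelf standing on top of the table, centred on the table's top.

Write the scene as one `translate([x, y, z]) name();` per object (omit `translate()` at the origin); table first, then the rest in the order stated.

table();
translate([1417, 0, 0]) open_box();
translate([358, 233, 707]) bookshelf();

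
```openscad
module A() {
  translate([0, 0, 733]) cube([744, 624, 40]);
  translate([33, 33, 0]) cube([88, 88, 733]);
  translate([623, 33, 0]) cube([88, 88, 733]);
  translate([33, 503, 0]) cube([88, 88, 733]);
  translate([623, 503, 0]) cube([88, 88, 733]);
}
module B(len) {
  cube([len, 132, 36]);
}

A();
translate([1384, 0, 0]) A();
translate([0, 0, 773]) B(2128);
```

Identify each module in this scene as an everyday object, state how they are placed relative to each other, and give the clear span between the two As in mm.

Second table starts at x = 1384; first ends at x = 744; clear span = 1384 − 744 = 640 mm.

A is a table. B is a beam. A beam spans the tops of two tables. The clear span between the two tables is 640 mm.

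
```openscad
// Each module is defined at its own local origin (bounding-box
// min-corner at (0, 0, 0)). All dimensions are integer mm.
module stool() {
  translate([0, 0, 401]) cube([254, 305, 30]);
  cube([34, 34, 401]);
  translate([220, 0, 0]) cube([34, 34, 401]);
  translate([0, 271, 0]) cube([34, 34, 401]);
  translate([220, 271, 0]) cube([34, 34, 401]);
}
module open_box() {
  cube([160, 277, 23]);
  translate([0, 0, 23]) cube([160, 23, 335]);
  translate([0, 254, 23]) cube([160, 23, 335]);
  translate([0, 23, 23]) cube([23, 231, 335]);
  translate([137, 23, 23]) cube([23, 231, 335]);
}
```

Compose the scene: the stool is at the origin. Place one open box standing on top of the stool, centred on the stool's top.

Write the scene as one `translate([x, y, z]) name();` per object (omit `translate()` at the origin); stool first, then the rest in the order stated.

stool();
translate([47, 14, 431]) open_box();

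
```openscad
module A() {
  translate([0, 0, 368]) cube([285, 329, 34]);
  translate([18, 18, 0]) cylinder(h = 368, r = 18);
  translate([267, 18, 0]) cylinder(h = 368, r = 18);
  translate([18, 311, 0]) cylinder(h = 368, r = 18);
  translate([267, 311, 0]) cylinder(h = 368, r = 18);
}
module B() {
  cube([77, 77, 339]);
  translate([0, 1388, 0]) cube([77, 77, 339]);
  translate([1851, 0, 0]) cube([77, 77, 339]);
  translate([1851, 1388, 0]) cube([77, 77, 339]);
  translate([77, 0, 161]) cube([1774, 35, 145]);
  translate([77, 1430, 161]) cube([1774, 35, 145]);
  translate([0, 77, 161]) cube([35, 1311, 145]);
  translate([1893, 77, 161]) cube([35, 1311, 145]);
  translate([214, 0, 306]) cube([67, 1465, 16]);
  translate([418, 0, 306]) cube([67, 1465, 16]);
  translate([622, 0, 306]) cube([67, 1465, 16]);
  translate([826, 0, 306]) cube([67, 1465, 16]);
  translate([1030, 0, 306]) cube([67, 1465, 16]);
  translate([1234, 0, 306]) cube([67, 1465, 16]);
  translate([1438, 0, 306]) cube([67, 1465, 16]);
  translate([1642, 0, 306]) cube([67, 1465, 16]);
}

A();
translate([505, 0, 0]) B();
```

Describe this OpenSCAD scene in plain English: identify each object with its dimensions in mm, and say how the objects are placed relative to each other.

A is a four-legged stool. The seat is 285×329 mm, 34 mm thick, top at z = 402 mm. It stands on four round legs, each 36 mm in diameter, from z = 0 to the seat underside, each leg's axis is inset half a diameter from the nearest pair of seat edges (so the leg's bounding box is flush with the corner).

B is a bed frame 1928 mm long (x) by 1465 mm wide (y). Four 77×77 mm corner posts, 339 mm tall, at the corners of the footprint. Four rails of 35 mm thickness and 145 mm height run between adjacent posts with their undersides at z = 161 mm, their outer faces flush with the outside of the frame (the two x-running rails run between the posts' inner faces; the two y-running rails run between the posts' inner faces). 8 slats, each 67 mm wide (x) and 16 mm thick, lie across the top of the two x-running rails, running the full 1465 mm width of the frame in y; the slats are evenly spaced along x between the inner faces of the end posts with equal gaps (rounded down to the nearest mm) at the −x end and between each pair — any rounding remainder accumulates at the +x end.

The bed frame is on the floor beside the stool on its +x side.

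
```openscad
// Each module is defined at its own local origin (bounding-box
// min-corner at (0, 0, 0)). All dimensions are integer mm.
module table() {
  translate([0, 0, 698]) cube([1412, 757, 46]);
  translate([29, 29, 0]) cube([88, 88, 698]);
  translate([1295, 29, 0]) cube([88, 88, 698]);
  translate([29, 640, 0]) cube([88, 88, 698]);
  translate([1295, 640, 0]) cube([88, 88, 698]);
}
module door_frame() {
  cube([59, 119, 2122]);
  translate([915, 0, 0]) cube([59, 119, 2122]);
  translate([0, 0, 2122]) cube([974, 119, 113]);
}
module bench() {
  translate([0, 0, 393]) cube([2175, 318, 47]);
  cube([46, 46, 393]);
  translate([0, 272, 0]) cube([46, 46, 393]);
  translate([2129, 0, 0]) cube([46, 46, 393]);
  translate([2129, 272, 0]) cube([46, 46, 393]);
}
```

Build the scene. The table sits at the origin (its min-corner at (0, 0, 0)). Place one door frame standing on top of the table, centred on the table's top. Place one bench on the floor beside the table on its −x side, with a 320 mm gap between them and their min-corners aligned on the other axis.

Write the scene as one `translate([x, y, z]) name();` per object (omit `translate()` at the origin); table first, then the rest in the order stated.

table();
translate([219, 319, 744]) door_frame();
translate([-2495, 0, 0]) bench();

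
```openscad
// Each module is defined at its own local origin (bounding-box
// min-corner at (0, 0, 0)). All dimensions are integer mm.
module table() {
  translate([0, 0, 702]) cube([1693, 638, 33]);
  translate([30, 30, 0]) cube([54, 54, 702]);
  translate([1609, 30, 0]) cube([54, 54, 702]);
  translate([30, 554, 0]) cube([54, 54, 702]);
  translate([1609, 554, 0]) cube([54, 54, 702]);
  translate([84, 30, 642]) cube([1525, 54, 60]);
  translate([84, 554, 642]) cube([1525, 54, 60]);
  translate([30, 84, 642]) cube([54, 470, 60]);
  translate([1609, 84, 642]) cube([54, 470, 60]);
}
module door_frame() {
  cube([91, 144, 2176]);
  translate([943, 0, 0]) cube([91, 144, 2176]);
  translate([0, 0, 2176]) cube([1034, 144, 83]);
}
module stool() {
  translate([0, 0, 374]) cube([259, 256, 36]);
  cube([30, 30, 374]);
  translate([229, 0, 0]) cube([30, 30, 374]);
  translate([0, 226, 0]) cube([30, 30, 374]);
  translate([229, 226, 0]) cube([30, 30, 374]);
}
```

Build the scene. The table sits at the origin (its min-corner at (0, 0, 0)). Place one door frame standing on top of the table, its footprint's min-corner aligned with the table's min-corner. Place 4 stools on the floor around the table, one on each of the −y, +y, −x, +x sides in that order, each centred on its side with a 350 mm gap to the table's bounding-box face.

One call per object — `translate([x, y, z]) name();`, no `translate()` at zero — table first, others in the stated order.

table();
translate([0, 0, 735]) door_frame();
translate([717, -606, 0]) stool();
translate([717, 988, 0]) stool();
translate([-609, 191, 0]) stool();
translate([2043, 191, 0]) stool();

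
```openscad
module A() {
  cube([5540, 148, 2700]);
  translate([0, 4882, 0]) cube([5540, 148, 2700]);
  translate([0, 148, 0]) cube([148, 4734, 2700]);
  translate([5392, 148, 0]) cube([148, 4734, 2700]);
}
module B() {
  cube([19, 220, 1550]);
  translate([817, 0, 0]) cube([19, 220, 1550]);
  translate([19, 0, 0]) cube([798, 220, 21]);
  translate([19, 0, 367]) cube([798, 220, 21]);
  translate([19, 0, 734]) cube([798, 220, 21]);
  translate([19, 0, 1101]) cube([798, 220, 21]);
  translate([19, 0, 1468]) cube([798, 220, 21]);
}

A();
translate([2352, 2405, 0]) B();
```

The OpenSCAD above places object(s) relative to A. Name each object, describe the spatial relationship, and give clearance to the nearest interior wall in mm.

Clearances: x = 2204, y = 2257; minimum 2204 mm.

A is a house frame. B is a bookshelf. The bookshelf sits inside the house frame, centred. The clearance to the nearest interior wall is 2204 mm.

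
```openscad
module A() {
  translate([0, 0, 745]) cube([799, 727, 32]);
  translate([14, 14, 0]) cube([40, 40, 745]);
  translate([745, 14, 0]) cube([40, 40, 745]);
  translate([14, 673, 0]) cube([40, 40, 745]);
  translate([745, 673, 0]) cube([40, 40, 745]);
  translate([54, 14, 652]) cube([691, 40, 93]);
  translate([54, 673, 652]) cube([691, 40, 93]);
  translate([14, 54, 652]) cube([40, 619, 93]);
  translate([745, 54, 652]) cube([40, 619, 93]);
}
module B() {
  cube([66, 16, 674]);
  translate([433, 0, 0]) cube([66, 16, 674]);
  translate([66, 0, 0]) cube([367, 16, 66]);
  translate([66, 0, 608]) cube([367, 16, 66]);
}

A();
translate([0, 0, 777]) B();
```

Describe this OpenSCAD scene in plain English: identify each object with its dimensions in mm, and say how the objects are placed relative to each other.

A is a rectangular dining table. The top is 799×727×32 mm with its upper surface at z = 777 mm. It stands on four 40×40 mm square legs, each inset 14 mm from the nearest pair of top edges, running from the floor to the underside of the top. Four apron rails, 40 mm thick and 93 mm tall, run between adjacent legs with their top edges flush with the underside of the top and their outer faces flush with the legs' outer faces.

B is a picture frame with a 367×542 mm rectangular opening (x by z) and a uniform 66 mm border on every side. Frame depth is 16 mm along y. It is built from two vertical stiles running the full outside height and two horizontal rails spanning the gap between the stiles.

The picture frame is on top of the table.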